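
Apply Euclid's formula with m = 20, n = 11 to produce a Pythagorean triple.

a = m² - n² = 20² - 11² = 400 - 121 = 279
b = 2mn = 2·20·11 = 440
c = m² + n² = 400 + 121 = 521
Verify: 279² + 440² = 77841 + 193600 = 271441 = 521² ✓

(279, 440, 521)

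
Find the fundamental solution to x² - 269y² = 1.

We seek the smallest positive integers (x, y) with x² - 269y² = 1, i.e., x² = 269y² + 1.
Try successive y values:
y = 1: x² = 269·1² + 1 = 270, not a perfect square
y = 2: x² = 269·2² + 1 = 1077, not a perfect square
y = 3: x² = 269·3² + 1 = 2422, not a perfect square
... continuing the search (or via continued fractions) ...
y = 820: x² = 269·820² + 1 = 180875601, x = 13449 ✓

Verify: 13449² - 269·820² = 180875601 - 180875600 = 1 ✓

x = 13449, y = 820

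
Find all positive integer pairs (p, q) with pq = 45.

The positive divisors of 45 are: 1, 3, 5, 9, 15, 45.
Each divisor d gives the pair (d, 45/d):
(1, 45), (3, 15), (5, 9), (9, 5), (15, 3), (45, 1)

(1, 45), (3, 15), (5, 9), (9, 5), (15, 3), (45, 1)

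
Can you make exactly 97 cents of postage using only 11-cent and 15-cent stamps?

We need non-negative x, y with 11x + 15y = 97.
gcd(11, 15) = 1 divides 97, so integer solutions exist.
Search for a non-negative one: x = 2 gives 15y = 97 - 22 = 75, so y = 5.
Check: 11·2 + 15·5 = 97 ✓

Yes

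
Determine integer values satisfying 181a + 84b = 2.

Step 1: Check solvability.
gcd(181, 84) = 1
Since 1 divides 2, solutions exist.

Step 2: Apply extended Euclidean algorithm to find gcd.
We find integers such that 181*x0 + 84*y0 = 1

Step 3: Scale the particular solution.
Multiply by 2/1 = 2:
a = 26, b = -56

Step 4: Verify.
181*(26) + 84*(-56) = 2 = 2 ✓

a = 26, b = -56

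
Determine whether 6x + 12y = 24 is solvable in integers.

Step 1: Compute gcd(6, 12).
gcd(6, 12) = 6

Step 2: Check divisibility.
Does 6 divide 24? 24 = 6 x 4, so yes.

By the theorem on linear Diophantine equations, 6x + 12y = 24 has integer solutions if and only if gcd(6, 12) divides 24. Since 6 | 24, solutions exist.

Yes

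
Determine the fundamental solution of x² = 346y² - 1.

We need x² = 346y² - 1. Try successive y:
y = 1: x² = 346·1² - 1 = 345, not a perfect square
y = 2: x² = 346·2² - 1 = 1383, not a perfect square
y = 3: x² = 346·3² - 1 = 3113, not a perfect square
...
y = 5: x² = 346·5² - 1 = 8649 = 93² ✓
Check: 93² - 346·5² = 8649 - 8650 = -1 ✓

x = 93, y = 5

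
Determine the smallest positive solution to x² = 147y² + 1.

We seek the smallest positive integers (x, y) with x² - 147y² = 1, i.e., x² = 147y² + 1.
Try successive y values:
y = 1: x² = 147·1² + 1 = 148, not a perfect square
y = 2: x² = 147·2² + 1 = 589, not a perfect square
y = 3: x² = 147·3² + 1 = 1324, not a perfect square
... continuing the search (or via continued fractions) ...
y = 8: x² = 147·8² + 1 = 9409, x = 97 ✓

Verify: 97² - 147·8² = 9409 - 9408 = 1 ✓

x = 97, y = 8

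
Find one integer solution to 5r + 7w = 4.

Step 1: Check solvability.
gcd(5, 7) = 1
Since 1 divides 4, solutions exist.

Step 2: Apply extended Euclidean algorithm to find gcd.
We find integers such that 5*x0 + 7*y0 = 1

Step 3: Scale the particular solution.
Multiply by 4/1 = 4:
r = 12, w = -8

Step 4: Verify.
5*(12) + 7*(-8) = 4 = 4 ✓

r = 12, w = -8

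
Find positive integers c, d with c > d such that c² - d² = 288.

Factor: c² - d² = (c+d)(c-d) = 288.
We need two factors of 288 with the same parity.
Use c+d = 144 and c-d = 2 (product 144·2 = 288).
Adding: 2c = 146, so c = 73.
Subtracting: 2d = 142, so d = 71.
Check: 73² - 71² = 5329 - 5041 = 288 ✓

c = 73, d = 71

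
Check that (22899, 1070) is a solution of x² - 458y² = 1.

Compute x² = 22899² = 524364201
Compute 458y² = 458·1070² = 458·1144900 = 524364200
x² - 458y² = 524364201 - 524364200 = 1
Since this equals 1, (22899, 1070) is a solution.

Yes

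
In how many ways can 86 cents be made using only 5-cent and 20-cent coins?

We need non-negative integers (x, y) with 5x + 20y = 86.
For each x from 0 to 17, check if (86 - 5x) is a non-negative multiple of 20.
Solutions (x, y): none
Count: 0

0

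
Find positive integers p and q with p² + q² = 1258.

We need to find integers p, q > 0 such that p² + q² = 1258.
Trying p = 13: q² = 1258 - 13² = 1258 - 169 = 1089
q = 33
Check: 13² + 33² = 169 + 1089 = 1258 ✓

1258 = 13² + 33²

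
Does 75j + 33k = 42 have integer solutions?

Step 1: Compute gcd(75, 33).
gcd(75, 33) = 3

Step 2: Check divisibility.
Does 3 divide 42? 42 = 3 x 14, so yes.

By the theorem on linear Diophantine equations, 75j + 33k = 42 has integer solutions if and only if gcd(75, 33) divides 42. Since 3 | 42, solutions exist.

Yes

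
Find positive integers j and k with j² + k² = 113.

We need to find integers j, k > 0 such that j² + k² = 113.
Trying j = 7: k² = 113 - 7² = 113 - 49 = 64
k = 8
Check: 7² + 8² = 49 + 64 = 113 ✓

113 = 7² + 8²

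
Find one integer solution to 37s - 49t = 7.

Step 1: Check solvability.
gcd(37, 49) = 1
Since 1 divides 7, solutions exist.

Step 2: Apply extended Euclidean algorithm to find gcd.
We find integers such that 37*x0 + 49*y0 = 1

Step 3: Scale the particular solution.
Multiply by 7/1 = 7:
s = 28, t = 21

Step 4: Verify.
37*(28) - 49*(21) = 7 = 7 ✓

s = 28, t = 21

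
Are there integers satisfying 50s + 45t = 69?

Step 1: Compute gcd(50, 45).
gcd(50, 45) = 5

Step 2: Check divisibility.
Does 5 divide 69? 69 = 5 x 13 + 4, so no.

By the theorem on linear Diophantine equations, 50s + 45t = 69 has integer solutions if and only if gcd(50, 45) divides 69. Since 5 does not divide 69, no solutions exist.

No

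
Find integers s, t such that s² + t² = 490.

We need to find integers s, t > 0 such that s² + t² = 490.
Trying s = 7: t² = 490 - 7² = 490 - 49 = 441
t = 21
Check: 7² + 21² = 49 + 441 = 490 ✓

490 = 7² + 21²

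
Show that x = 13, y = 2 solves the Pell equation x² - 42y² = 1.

Compute x² = 13² = 169
Compute 42y² = 42·2² = 42·4 = 168
x² - 42y² = 169 - 168 = 1
Since this equals 1, (13, 2) is a solution.

Yes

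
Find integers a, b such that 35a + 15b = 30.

Step 1: Check solvability.
gcd(35, 15) = 5
Since 5 divides 30, solutions exist.

Step 2: Apply extended Euclidean algorithm to find gcd.
We find integers such that 35*x0 + 15*y0 = 5

Step 3: Scale the particular solution.
Multiply by 30/5 = 6:
a = 6, b = -12

Step 4: Verify.
35*(6) + 15*(-12) = 30 = 30 ✓

a = 6, b = -12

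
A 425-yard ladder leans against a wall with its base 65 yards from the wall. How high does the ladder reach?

The ladder, wall, and ground form a right triangle with hypotenuse 425 and one leg 65.
By the Pythagorean theorem: h² = 425² - 65² = 180625 - 4225 = 176400
h = √176400 = 420 yards

420 yards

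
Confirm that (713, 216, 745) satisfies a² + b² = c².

Compute a² + b² = 713² + 216² = 508369 + 46656 = 555025
Compute c² = 745² = 555025
Since 555025 = 555025, confirmed.

Yes, it is a Pythagorean triple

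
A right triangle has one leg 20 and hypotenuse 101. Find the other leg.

a² = c² - b² = 10201 - 400 = 9801
a = 99

99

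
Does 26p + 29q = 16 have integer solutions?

Step 1: Compute gcd(26, 29).
gcd(26, 29) = 1

Step 2: Check divisibility.
Does 1 divide 16? 16 = 1 x 16, so yes.

By the theorem on linear Diophantine equations, 26p + 29q = 16 has integer solutions if and only if gcd(26, 29) divides 16. Since 1 | 16, solutions exist.

Yes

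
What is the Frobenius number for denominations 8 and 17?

For two coprime denominations a and b, the Frobenius number (largest value not representable as a non-negative combination) is ab - a - b.
Here gcd(8, 17) = 1, so they are coprime.
F(8, 17) = 8·17 - 8 - 17 = 136 - 25 = 111

111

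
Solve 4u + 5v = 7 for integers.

Step 1: Check solvability.
gcd(4, 5) = 1
Since 1 divides 7, solutions exist.

Step 2: Apply extended Euclidean algorithm to find gcd.
We find integers such that 4*x0 + 5*y0 = 1

Step 3: Scale the particular solution.
Multiply by 7/1 = 7:
u = -7, v = 7

Step 4: Verify.
4*(-7) + 5*(7) = 7 = 7 ✓

u = -7, v = 7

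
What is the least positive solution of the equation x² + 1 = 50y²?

We need x² = 50y² - 1. Try successive y:
y = 1: x² = 50·1² - 1 = 49 = 7² ✓
Check: 7² - 50·1² = 49 - 50 = -1 ✓

x = 7, y = 1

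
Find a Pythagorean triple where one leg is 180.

We need the other leg and hypotenuse such that 180² + x² = c².
Take x = 299, c = 349: 180² + 299² = 32400 + 89401 = 121801 = 349² ✓
Triple: (299, 180, 349)

(299, 180, 349)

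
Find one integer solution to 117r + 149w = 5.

Step 1: Check solvability.
gcd(117, 149) = 1
Since 1 divides 5, solutions exist.

Step 2: Apply extended Euclidean algorithm to find gcd.
We find integers such that 117*x0 + 149*y0 = 1

Step 3: Scale the particular solution.
Multiply by 5/1 = 5:
r = -70, w = 55

Step 4: Verify.
117*(-70) + 149*(55) = 5 = 5 ✓

r = -70, w = 55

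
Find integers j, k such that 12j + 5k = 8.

Step 1: Check solvability.
gcd(12, 5) = 1
Since 1 divides 8, solutions exist.

Step 2: Apply extended Euclidean algorithm to find gcd.
We find integers such that 12*x0 + 5*y0 = 1

Step 3: Scale the particular solution.
Multiply by 8/1 = 8:
j = -16, k = 40

Step 4: Verify.
12*(-16) + 5*(40) = 8 = 8 ✓

j = -16, k = 40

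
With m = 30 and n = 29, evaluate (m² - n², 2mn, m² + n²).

a = m² - n² = 900 - 841 = 59
b = 2mn = 2·30·29 = 1740
c = m² + n² = 900 + 841 = 1741
Verify: 59² + 1740² = 3481 + 3027600 = 3031081 = 1741² ✓

(59, 1740, 1741)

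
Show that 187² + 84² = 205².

Compute a² + b²:
187² + 84² = 34969 + 7056 = 42025
Compute c²:
205² = 42025
Since 42025 = 42025, it is a Pythagorean triple.

Yes, it is a Pythagorean triple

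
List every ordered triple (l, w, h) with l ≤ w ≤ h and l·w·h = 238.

Iterate l from 1 to ⌊238^(1/3)⌋. For each l dividing 238, iterate w ≥ l with w dividing 238/l, and set h = 238/(l·w).
Triples found (5): (1×1×238), (1×2×119), (1×7×34), (1×14×17), (2×7×17)

(1×1×238), (1×2×119), (1×7×34), (1×14×17), (2×7×17)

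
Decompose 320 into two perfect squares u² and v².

We need to find integers u, v > 0 such that u² + v² = 320.
Trying u = 8: v² = 320 - 8² = 320 - 64 = 256
v = 16
Check: 8² + 16² = 64 + 256 = 320 ✓

320 = 8² + 16²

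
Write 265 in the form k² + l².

We need to find integers k, l > 0 such that k² + l² = 265.
Trying k = 3: l² = 265 - 3² = 265 - 9 = 256
l = 16
Check: 3² + 16² = 9 + 256 = 265 ✓

265 = 3² + 16²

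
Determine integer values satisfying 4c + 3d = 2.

Step 1: Check solvability.
gcd(4, 3) = 1
Since 1 divides 2, solutions exist.

Step 2: Apply extended Euclidean algorithm to find gcd.
We find integers such that 4*x0 + 3*y0 = 1

Step 3: Scale the particular solution.
Multiply by 2/1 = 2:
c = 2, d = -2

Step 4: Verify.
4*(2) + 3*(-2) = 2 = 2 ✓

c = 2, d = -2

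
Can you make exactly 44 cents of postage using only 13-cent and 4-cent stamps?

We need non-negative x, y with 13x + 4y = 44.
gcd(13, 4) = 1 divides 44, so integer solutions exist.
Search for a non-negative one: x = 0 gives 4y = 44 - 0 = 44, so y = 11.
Check: 13·0 + 4·11 = 44 ✓

Yes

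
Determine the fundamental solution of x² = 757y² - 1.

We need x² = 757y² - 1. Try successive y:
y = 1: x² = 757·1² - 1 = 756, not a perfect square
y = 2: x² = 757·2² - 1 = 3027, not a perfect square
y = 3: x² = 757·3² - 1 = 6812, not a perfect square
...
y = 49769: x² = 757·49769² - 1 = 1875053694276 = 1369326² ✓
Check: 1369326² - 757·49769² = 1875053694276 - 1875053694277 = -1 ✓

x = 1369326, y = 49769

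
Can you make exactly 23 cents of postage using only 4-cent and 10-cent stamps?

We need non-negative x, y with 4x + 10y = 23.
gcd(4, 10) = 2, and 2 does not divide 23.
No integer solutions exist, so certainly no non-negative ones.

No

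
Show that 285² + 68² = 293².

Compute a² + b²:
285² + 68² = 81225 + 4624 = 85849
Compute c²:
293² = 85849
Since 85849 = 85849, it is a Pythagorean triple.

Yes, it is a Pythagorean triple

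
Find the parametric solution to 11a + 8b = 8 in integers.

Step 1: Compute gcd(11, 8) = 1.
Since 1 divides 8, solutions exist.

Step 2: Find a particular solution using extended Euclidean algorithm.
We get a₀ = 24, b₀ = -32.
Check: 11*24 + 8*-32 = 8 = 8 ✓

Step 3: Write the general solution.
a = 24 + (8/1)t = 24 + 8t
b = -32 - (11/1)t = -32 - 11t
for any integer t.

a = 24 + 8t, b = -32 - 11t for integer t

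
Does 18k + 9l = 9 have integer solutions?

Step 1: Compute gcd(18, 9).
gcd(18, 9) = 9

Step 2: Check divisibility.
Does 9 divide 9? 9 = 9 x 1, so yes.

By the theorem on linear Diophantine equations, 18k + 9l = 9 has integer solutions if and only if gcd(18, 9) divides 9. Since 9 | 9, solutions exist.

Yes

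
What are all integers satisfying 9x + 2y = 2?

Step 1: Compute gcd(9, 2) = 1.
Since 1 divides 2, solutions exist.

Step 2: Find a particular solution using extended Euclidean algorithm.
We get x₀ = 2, y₀ = -8.
Check: 9*2 + 2*-8 = 2 = 2 ✓

Step 3: Write the general solution.
x = 2 + (2/1)t = 2 + 2t
y = -8 - (9/1)t = -8 - 9t
for any integer t.

x = 2 + 2t, y = -8 - 9t for integer t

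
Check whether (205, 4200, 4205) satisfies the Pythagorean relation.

Compute a² + b²:
205² + 4200² = 42025 + 17640000 = 17682025
Compute c²:
4205² = 17682025
Since 17682025 = 17682025, it is a Pythagorean triple.

Yes, it is a Pythagorean triple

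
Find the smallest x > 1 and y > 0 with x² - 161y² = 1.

We seek the smallest positive integers (x, y) with x² - 161y² = 1, i.e., x² = 161y² + 1.
Try successive y values:
y = 1: x² = 161·1² + 1 = 162, not a perfect square
y = 2: x² = 161·2² + 1 = 645, not a perfect square
y = 3: x² = 161·3² + 1 = 1450, not a perfect square
... continuing the search (or via continued fractions) ...
y = 928: x² = 161·928² + 1 = 138650625, x = 11775 ✓

Verify: 11775² - 161·928² = 138650625 - 138650624 = 1 ✓

x = 11775, y = 928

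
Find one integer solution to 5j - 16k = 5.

Step 1: Check solvability.
gcd(5, 16) = 1
Since 1 divides 5, solutions exist.

Step 2: Apply extended Euclidean algorithm to find gcd.
We find integers such that 5*x0 + 16*y0 = 1

Step 3: Scale the particular solution.
Multiply by 5/1 = 5:
j = -15, k = -5

Step 4: Verify.
5*(-15) - 16*(-5) = 5 = 5 ✓

j = -15, k = -5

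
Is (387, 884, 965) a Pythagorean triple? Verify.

Compute a² + b² = 387² + 884² = 149769 + 781456 = 931225
Compute c² = 965² = 931225
Since 931225 = 931225, confirmed.

Yes, it is a Pythagorean triple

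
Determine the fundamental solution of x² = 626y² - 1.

We need x² = 626y² - 1. Try successive y:
y = 1: x² = 626·1² - 1 = 625 = 25² ✓
Check: 25² - 626·1² = 625 - 626 = -1 ✓

x = 25, y = 1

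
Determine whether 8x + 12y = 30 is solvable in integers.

Step 1: Compute gcd(8, 12).
gcd(8, 12) = 4

Step 2: Check divisibility.
Does 4 divide 30? 30 = 4 x 7 + 2, so no.

By the theorem on linear Diophantine equations, 8x + 12y = 30 has integer solutions if and only if gcd(8, 12) divides 30. Since 4 does not divide 30, no solutions exist.

No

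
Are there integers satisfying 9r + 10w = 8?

Step 1: Compute gcd(9, 10).
gcd(9, 10) = 1

Step 2: Check divisibility.
Does 1 divide 8? 8 = 1 x 8, so yes.

By the theorem on linear Diophantine equations, 9r + 10w = 8 has integer solutions if and only if gcd(9, 10) divides 8. Since 1 | 8, solutions exist.

Yes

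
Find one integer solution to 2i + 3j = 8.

Step 1: Check solvability.
gcd(2, 3) = 1
Since 1 divides 8, solutions exist.

Step 2: Apply extended Euclidean algorithm to find gcd.
We find integers such that 2*x0 + 3*y0 = 1

Step 3: Scale the particular solution.
Multiply by 8/1 = 8:
i = -8, j = 8

Step 4: Verify.
2*(-8) + 3*(8) = 8 = 8 ✓

i = -8, j = 8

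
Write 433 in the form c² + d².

We need to find integers c, d > 0 such that c² + d² = 433.
Trying c = 12: d² = 433 - 12² = 433 - 144 = 289
d = 17
Check: 12² + 17² = 144 + 289 = 433 ✓

433 = 12² + 17²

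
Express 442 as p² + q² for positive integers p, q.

We need to find integers p, q > 0 such that p² + q² = 442.
Trying p = 1: q² = 442 - 1² = 442 - 1 = 441
q = 21
Check: 1² + 21² = 1 + 441 = 442 ✓

442 = 1² + 21²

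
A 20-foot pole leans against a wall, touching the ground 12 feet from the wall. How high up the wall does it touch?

The ladder, wall, and ground form a right triangle with hypotenuse 20 and one leg 12.
By the Pythagorean theorem: h² = 20² - 12² = 400 - 144 = 256
h = √256 = 16 feet

16 feet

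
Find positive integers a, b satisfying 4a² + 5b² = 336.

Try small values of a and check whether (336 - 4a²)/5 is a perfect square.
a = 2: 4·2² = 16, so 5b² = 336 - 16 = 320, giving b² = 64, b = 8.
Check: 4·2² + 5·8² = 16 + 320 = 336 ✓

a = 2, b = 8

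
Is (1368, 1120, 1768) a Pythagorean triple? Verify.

Compute a² + b² = 1368² + 1120² = 1871424 + 1254400 = 3125824
Compute c² = 1768² = 3125824
Since 3125824 = 3125824, confirmed.

Yes, it is a Pythagorean triple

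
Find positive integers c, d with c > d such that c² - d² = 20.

Factor: c² - d² = (c+d)(c-d) = 20.
We need two factors of 20 with the same parity.
Use c+d = 10 and c-d = 2 (product 10·2 = 20).
Adding: 2c = 12, so c = 6.
Subtracting: 2d = 8, so d = 4.
Check: 6² - 4² = 36 - 16 = 20 ✓

c = 6, d = 4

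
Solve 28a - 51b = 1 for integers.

Step 1: Check solvability.
gcd(28, 51) = 1
Since 1 divides 1, solutions exist.

Step 2: Apply extended Euclidean algorithm to find gcd.
We find integers such that 28*x0 + 51*y0 = 1

Step 3: Scale the particular solution.
Multiply by 1/1 = 1:
a = -20, b = -11

Step 4: Verify.
28*(-20) - 51*(-11) = 1 = 1 ✓

a = -20, b = -11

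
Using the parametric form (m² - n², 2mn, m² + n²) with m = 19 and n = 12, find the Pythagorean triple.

a = m² - n² = 19² - 12² = 361 - 144 = 217
b = 2mn = 2·19·12 = 456
c = m² + n² = 361 + 144 = 505
Verify: 217² + 456² = 47089 + 207936 = 255025 = 505² ✓

(217, 456, 505)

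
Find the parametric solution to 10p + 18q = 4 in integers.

Step 1: Compute gcd(10, 18) = 2.
Since 2 divides 4, solutions exist.

Step 2: Find a particular solution using extended Euclidean algorithm.
We get p₀ = 4, q₀ = -2.
Check: 10*4 + 18*-2 = 4 = 4 ✓

Step 3: Write the general solution.
p = 4 + (18/2)t = 4 + 9t
q = -2 - (10/2)t = -2 - 5t
for any integer t.

p = 4 + 9t, q = -2 - 5t for integer t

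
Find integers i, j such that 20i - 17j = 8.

Step 1: Check solvability.
gcd(20, 17) = 1
Since 1 divides 8, solutions exist.

Step 2: Apply extended Euclidean algorithm to find gcd.
We find integers such that 20*x0 + 17*y0 = 1

Step 3: Scale the particular solution.
Multiply by 8/1 = 8:
i = 48, j = 56

Step 4: Verify.
20*(48) - 17*(56) = 8 = 8 ✓

i = 48, j = 56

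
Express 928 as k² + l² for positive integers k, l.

We need to find integers k, l > 0 such that k² + l² = 928.
Trying k = 12: l² = 928 - 12² = 928 - 144 = 784
l = 28
Check: 12² + 28² = 144 + 784 = 928 ✓

928 = 12² + 28²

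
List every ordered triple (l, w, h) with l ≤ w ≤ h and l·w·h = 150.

Iterate l from 1 to ⌊150^(1/3)⌋. For each l dividing 150, iterate w ≥ l with w dividing 150/l, and set h = 150/(l·w).
Triples found (10): (1×1×150), (1×2×75), (1×3×50), (1×5×30), (1×6×25), (1×10×15), (2×3×25), (2×5×15), (3×5×10), (5×5×6)

(1×1×150), (1×2×75), (1×3×50), (1×5×30), (1×6×25), (1×10×15), (2×3×25), (2×5×15), (3×5×10), (5×5×6)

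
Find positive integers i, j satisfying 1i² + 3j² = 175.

Try small values of i and check whether (175 - 1i²)/3 is a perfect square.
i = 10: 1·10² = 100, so 3j² = 175 - 100 = 75, giving j² = 25, j = 5.
Check: 1·10² + 3·5² = 100 + 75 = 175 ✓

i = 10, j = 5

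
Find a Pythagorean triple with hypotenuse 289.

We need a² + b² = 289² = 83521.
Trying: 161² + 240² = 25921 + 57600 = 83521 ✓

(161, 240, 289)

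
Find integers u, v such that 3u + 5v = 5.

Step 1: Check solvability.
gcd(3, 5) = 1
Since 1 divides 5, solutions exist.

Step 2: Apply extended Euclidean algorithm to find gcd.
We find integers such that 3*x0 + 5*y0 = 1

Step 3: Scale the particular solution.
Multiply by 5/1 = 5:
u = 10, v = -5

Step 4: Verify.
3*(10) + 5*(-5) = 5 = 5 ✓

u = 10, v = -5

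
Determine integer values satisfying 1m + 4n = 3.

Step 1: Check solvability.
gcd(1, 4) = 1
Since 1 divides 3, solutions exist.

Step 2: Apply extended Euclidean algorithm to find gcd.
We find integers such that 1*x0 + 4*y0 = 1

Step 3: Scale the particular solution.
Multiply by 3/1 = 3:
m = 3, n = 0

Step 4: Verify.
1*(3) + 4*(0) = 3 = 3 ✓

m = 3, n = 0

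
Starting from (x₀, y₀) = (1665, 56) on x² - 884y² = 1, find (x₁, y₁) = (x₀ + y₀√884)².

Solutions to x² - Dy² = 1 are generated by powers of (x₀ + y₀√D).
The next solution satisfies x₁ + y₁√884 = (x₀ + y₀√884)², giving:
x₁ = x₀² + 884y₀² = 1665² + 884·56² = 2772225 + 2772224 = 5544449
y₁ = 2x₀y₀ = 2·1665·56 = 186480

Verify: 5544449² - 884·186480² = 30740914713601 - 30740914713600 = 1 ✓

x = 5544449, y = 186480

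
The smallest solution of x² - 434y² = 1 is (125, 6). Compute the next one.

Solutions to x² - Dy² = 1 are generated by powers of (x₀ + y₀√D).
The next solution satisfies x₁ + y₁√434 = (x₀ + y₀√434)², giving:
x₁ = x₀² + 434y₀² = 125² + 434·6² = 15625 + 15624 = 31249
y₁ = 2x₀y₀ = 2·125·6 = 1500

Verify: 31249² - 434·1500² = 976500001 - 976500000 = 1 ✓

x = 31249, y = 1500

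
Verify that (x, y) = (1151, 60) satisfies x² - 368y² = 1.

Compute x² = 1151² = 1324801
Compute 368y² = 368·60² = 368·3600 = 1324800
x² - 368y² = 1324801 - 1324800 = 1
Since this equals 1, (1151, 60) is a solution.

Yes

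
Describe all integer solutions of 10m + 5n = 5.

Step 1: Compute gcd(10, 5) = 5.
Since 5 divides 5, solutions exist.

Step 2: Find a particular solution using extended Euclidean algorithm.
We get m₀ = 0, n₀ = 1.
Check: 10*0 + 5*1 = 5 = 5 ✓

Step 3: Write the general solution.
m = 0 + (5/5)t = 0 + 1t
n = 1 - (10/5)t = 1 - 2t
for any integer t.

m = 0 + 1t, n = 1 - 2t for integer t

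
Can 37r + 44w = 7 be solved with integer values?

Step 1: Compute gcd(37, 44).
gcd(37, 44) = 1

Step 2: Check divisibility.
Does 1 divide 7? 7 = 1 x 7, so yes.

By the theorem on linear Diophantine equations, 37r + 44w = 7 has integer solutions if and only if gcd(37, 44) divides 7. Since 1 | 7, solutions exist.

Yes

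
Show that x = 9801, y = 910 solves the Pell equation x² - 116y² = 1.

Compute x² = 9801² = 96059601
Compute 116y² = 116·910² = 116·828100 = 96059600
x² - 116y² = 96059601 - 96059600 = 1
Since this equals 1, (9801, 910) is a solution.

Yes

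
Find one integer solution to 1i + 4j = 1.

Step 1: Check solvability.
gcd(1, 4) = 1
Since 1 divides 1, solutions exist.

Step 2: Apply extended Euclidean algorithm to find gcd.
We find integers such that 1*x0 + 4*y0 = 1

Step 3: Scale the particular solution.
Multiply by 1/1 = 1:
i = 1, j = 0

Step 4: Verify.
1*(1) + 4*(0) = 1 = 1 ✓

i = 1, j = 0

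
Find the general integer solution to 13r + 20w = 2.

Step 1: Compute gcd(13, 20) = 1.
Since 1 divides 2, solutions exist.

Step 2: Find a particular solution using extended Euclidean algorithm.
We get r₀ = -6, w₀ = 4.
Check: 13*-6 + 20*4 = 2 = 2 ✓

Step 3: Write the general solution.
r = -6 + (20/1)t = -6 + 20t
w = 4 - (13/1)t = 4 - 13t
for any integer t.

r = -6 + 20t, w = 4 - 13t for integer t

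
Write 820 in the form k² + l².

We need to find integers k, l > 0 such that k² + l² = 820.
Trying k = 6: l² = 820 - 6² = 820 - 36 = 784
l = 28
Check: 6² + 28² = 36 + 784 = 820 ✓

820 = 6² + 28²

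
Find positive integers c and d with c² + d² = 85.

We need to find integers c, d > 0 such that c² + d² = 85.
Trying c = 2: d² = 85 - 2² = 85 - 4 = 81
d = 9
Check: 2² + 9² = 4 + 81 = 85 ✓

85 = 2² + 9²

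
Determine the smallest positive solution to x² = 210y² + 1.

We seek the smallest positive integers (x, y) with x² - 210y² = 1, i.e., x² = 210y² + 1.
Try successive y values:
y = 1: x² = 210·1² + 1 = 211, not a perfect square
y = 2: x² = 210·2² + 1 = 841, x = 29 ✓

Verify: 29² - 210·2² = 841 - 840 = 1 ✓

x = 29, y = 2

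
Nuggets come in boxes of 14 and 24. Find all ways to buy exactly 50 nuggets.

We need non-negative integers (x, y) with 14x + 24y = 50.
For each x in 0..3, check if 50 - 14x is a non-negative multiple of 24.
No x yields an integer y ≥ 0.

No solution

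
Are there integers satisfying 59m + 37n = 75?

Step 1: Compute gcd(59, 37).
gcd(59, 37) = 1

Step 2: Check divisibility.
Does 1 divide 75? 75 = 1 x 75, so yes.

By the theorem on linear Diophantine equations, 59m + 37n = 75 has integer solutions if and only if gcd(59, 37) divides 75. Since 1 | 75, solutions exist.

Yes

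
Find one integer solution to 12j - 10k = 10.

Step 1: Check solvability.
gcd(12, 10) = 2
Since 2 divides 10, solutions exist.

Step 2: Apply extended Euclidean algorithm to find gcd.
We find integers such that 12*x0 + 10*y0 = 2

Step 3: Scale the particular solution.
Multiply by 10/2 = 5:
j = 5, k = 5

Step 4: Verify.
12*(5) - 10*(5) = 10 = 10 ✓

j = 5, k = 5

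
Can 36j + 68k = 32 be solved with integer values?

Step 1: Compute gcd(36, 68).
gcd(36, 68) = 4

Step 2: Check divisibility.
Does 4 divide 32? 32 = 4 x 8, so yes.

By the theorem on linear Diophantine equations, 36j + 68k = 32 has integer solutions if and only if gcd(36, 68) divides 32. Since 4 | 32, solutions exist.

Yes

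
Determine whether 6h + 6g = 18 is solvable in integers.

Step 1: Compute gcd(6, 6).
gcd(6, 6) = 6

Step 2: Check divisibility.
Does 6 divide 18? 18 = 6 x 3, so yes.

By the theorem on linear Diophantine equations, 6h + 6g = 18 has integer solutions if and only if gcd(6, 6) divides 18. Since 6 | 18, solutions exist.

Yes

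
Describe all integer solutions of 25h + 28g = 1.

Step 1: Compute gcd(25, 28) = 1.
Since 1 divides 1, solutions exist.

Step 2: Find a particular solution using extended Euclidean algorithm.
We get h₀ = 9, g₀ = -8.
Check: 25*9 + 28*-8 = 1 = 1 ✓

Step 3: Write the general solution.
h = 9 + (28/1)t = 9 + 28t
g = -8 - (25/1)t = -8 - 25t
for any integer t.

h = 9 + 28t, g = -8 - 25t for integer t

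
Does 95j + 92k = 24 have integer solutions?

Step 1: Compute gcd(95, 92).
gcd(95, 92) = 1

Step 2: Check divisibility.
Does 1 divide 24? 24 = 1 x 24, so yes.

By the theorem on linear Diophantine equations, 95j + 92k = 24 has integer solutions if and only if gcd(95, 92) divides 24. Since 1 | 24, solutions exist.

Yes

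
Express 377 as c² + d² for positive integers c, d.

We need to find integers c, d > 0 such that c² + d² = 377.
Trying c = 4: d² = 377 - 4² = 377 - 16 = 361
d = 19
Check: 4² + 19² = 16 + 361 = 377 ✓

377 = 4² + 19²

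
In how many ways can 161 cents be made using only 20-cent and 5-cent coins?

We need non-negative integers (x, y) with 20x + 5y = 161.
For each x from 0 to 8, check if (161 - 20x) is a non-negative multiple of 5.
Solutions (x, y): none
Count: 0

0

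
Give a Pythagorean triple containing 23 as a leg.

We need the other leg and hypotenuse such that 23² + x² = c².
Take x = 264, c = 265: 23² + 264² = 529 + 69696 = 70225 = 265² ✓
Triple: (23, 264, 265)

(23, 264, 265)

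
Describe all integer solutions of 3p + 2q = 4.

Step 1: Compute gcd(3, 2) = 1.
Since 1 divides 4, solutions exist.

Step 2: Find a particular solution using extended Euclidean algorithm.
We get p₀ = 4, q₀ = -4.
Check: 3*4 + 2*-4 = 4 = 4 ✓

Step 3: Write the general solution.
p = 4 + (2/1)t = 4 + 2t
q = -4 - (3/1)t = -4 - 3t
for any integer t.

p = 4 + 2t, q = -4 - 3t for integer t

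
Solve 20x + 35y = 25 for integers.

Step 1: Check solvability.
gcd(20, 35) = 5
Since 5 divides 25, solutions exist.

Step 2: Apply extended Euclidean algorithm to find gcd.
We find integers such that 20*x0 + 35*y0 = 5

Step 3: Scale the particular solution.
Multiply by 25/5 = 5:
x = 10, y = -5

Step 4: Verify.
20*(10) + 35*(-5) = 25 = 25 ✓

x = 10, y = -5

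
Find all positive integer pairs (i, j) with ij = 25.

The positive divisors of 25 are: 1, 5, 25.
Each divisor d gives the pair (d, 25/d):
(1, 25), (5, 5), (25, 1)

(1, 25), (5, 5), (25, 1)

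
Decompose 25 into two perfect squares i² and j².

We need to find integers i, j > 0 such that i² + j² = 25.
Trying i = 3: j² = 25 - 3² = 25 - 9 = 16
j = 4
Check: 3² + 4² = 9 + 16 = 25 ✓

25 = 3² + 4²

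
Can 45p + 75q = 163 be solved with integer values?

Step 1: Compute gcd(45, 75).
gcd(45, 75) = 15

Step 2: Check divisibility.
Does 15 divide 163? 163 = 15 x 10 + 13, so no.

By the theorem on linear Diophantine equations, 45p + 75q = 163 has integer solutions if and only if gcd(45, 75) divides 163. Since 15 does not divide 163, no solutions exist.

No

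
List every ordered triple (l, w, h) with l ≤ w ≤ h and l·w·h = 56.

Iterate l from 1 to ⌊56^(1/3)⌋. For each l dividing 56, iterate w ≥ l with w dividing 56/l, and set h = 56/(l·w).
Triples found (6): (1×1×56), (1×2×28), (1×4×14), (1×7×8), (2×2×14), (2×4×7)

(1×1×56), (1×2×28), (1×4×14), (1×7×8), (2×2×14), (2×4×7)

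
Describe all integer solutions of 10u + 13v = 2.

Step 1: Compute gcd(10, 13) = 1.
Since 1 divides 2, solutions exist.

Step 2: Find a particular solution using extended Euclidean algorithm.
We get u₀ = 8, v₀ = -6.
Check: 10*8 + 13*-6 = 2 = 2 ✓

Step 3: Write the general solution.
u = 8 + (13/1)t = 8 + 13t
v = -6 - (10/1)t = -6 - 10t
for any integer t.

u = 8 + 13t, v = -6 - 10t for integer t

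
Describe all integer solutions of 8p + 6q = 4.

Step 1: Compute gcd(8, 6) = 2.
Since 2 divides 4, solutions exist.

Step 2: Find a particular solution using extended Euclidean algorithm.
We get p₀ = 2, q₀ = -2.
Check: 8*2 + 6*-2 = 4 = 4 ✓

Step 3: Write the general solution.
p = 2 + (6/2)t = 2 + 3t
q = -2 - (8/2)t = -2 - 4t
for any integer t.

p = 2 + 3t, q = -2 - 4t for integer t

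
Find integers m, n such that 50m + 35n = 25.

Step 1: Check solvability.
gcd(50, 35) = 5
Since 5 divides 25, solutions exist.

Step 2: Apply extended Euclidean algorithm to find gcd.
We find integers such that 50*x0 + 35*y0 = 5

Step 3: Scale the particular solution.
Multiply by 25/5 = 5:
m = -10, n = 15

Step 4: Verify.
50*(-10) + 35*(15) = 25 = 25 ✓

m = -10, n = 15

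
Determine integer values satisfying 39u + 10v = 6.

Step 1: Check solvability.
gcd(39, 10) = 1
Since 1 divides 6, solutions exist.

Step 2: Apply extended Euclidean algorithm to find gcd.
We find integers such that 39*x0 + 10*y0 = 1

Step 3: Scale the particular solution.
Multiply by 6/1 = 6:
u = -6, v = 24

Step 4: Verify.
39*(-6) + 10*(24) = 6 = 6 ✓

u = -6, v = 24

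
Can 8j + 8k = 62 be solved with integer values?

Step 1: Compute gcd(8, 8).
gcd(8, 8) = 8

Step 2: Check divisibility.
Does 8 divide 62? 62 = 8 x 7 + 6, so no.

By the theorem on linear Diophantine equations, 8j + 8k = 62 has integer solutions if and only if gcd(8, 8) divides 62. Since 8 does not divide 62, no solutions exist.

No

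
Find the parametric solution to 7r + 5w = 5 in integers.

Step 1: Compute gcd(7, 5) = 1.
Since 1 divides 5, solutions exist.

Step 2: Find a particular solution using extended Euclidean algorithm.
We get r₀ = -10, w₀ = 15.
Check: 7*-10 + 5*15 = 5 = 5 ✓

Step 3: Write the general solution.
r = -10 + (5/1)t = -10 + 5t
w = 15 - (7/1)t = 15 - 7t
for any integer t.

r = -10 + 5t, w = 15 - 7t for integer t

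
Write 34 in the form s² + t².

We need to find integers s, t > 0 such that s² + t² = 34.
Trying s = 3: t² = 34 - 3² = 34 - 9 = 25
t = 5
Check: 3² + 5² = 9 + 25 = 34 ✓

34 = 3² + 5²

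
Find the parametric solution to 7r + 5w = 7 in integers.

Step 1: Compute gcd(7, 5) = 1.
Since 1 divides 7, solutions exist.

Step 2: Find a particular solution using extended Euclidean algorithm.
We get r₀ = -14, w₀ = 21.
Check: 7*-14 + 5*21 = 7 = 7 ✓

Step 3: Write the general solution.
r = -14 + (5/1)t = -14 + 5t
w = 21 - (7/1)t = 21 - 7t
for any integer t.

r = -14 + 5t, w = 21 - 7t for integer t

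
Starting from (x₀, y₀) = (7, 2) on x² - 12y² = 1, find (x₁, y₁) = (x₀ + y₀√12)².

Solutions to x² - Dy² = 1 are generated by powers of (x₀ + y₀√D).
The next solution satisfies x₁ + y₁√12 = (x₀ + y₀√12)², giving:
x₁ = x₀² + 12y₀² = 7² + 12·2² = 49 + 48 = 97
y₁ = 2x₀y₀ = 2·7·2 = 28

Verify: 97² - 12·28² = 9409 - 9408 = 1 ✓

x = 97, y = 28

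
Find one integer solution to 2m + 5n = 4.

Step 1: Check solvability.
gcd(2, 5) = 1
Since 1 divides 4, solutions exist.

Step 2: Apply extended Euclidean algorithm to find gcd.
We find integers such that 2*x0 + 5*y0 = 1

Step 3: Scale the particular solution.
Multiply by 4/1 = 4:
m = -8, n = 4

Step 4: Verify.
2*(-8) + 5*(4) = 4 = 4 ✓

m = -8, n = 4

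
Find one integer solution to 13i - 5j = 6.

Step 1: Check solvability.
gcd(13, 5) = 1
Since 1 divides 6, solutions exist.

Step 2: Apply extended Euclidean algorithm to find gcd.
We find integers such that 13*x0 + 5*y0 = 1

Step 3: Scale the particular solution.
Multiply by 6/1 = 6:
i = 12, j = 30

Step 4: Verify.
13*(12) - 5*(30) = 6 = 6 ✓

i = 12, j = 30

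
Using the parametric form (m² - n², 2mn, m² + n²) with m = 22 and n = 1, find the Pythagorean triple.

a = m² - n² = 484 - 1 = 483
b = 2mn = 2·22·1 = 44
c = m² + n² = 484 + 1 = 485
Verify: 483² + 44² = 233289 + 1936 = 235225 = 485² ✓

(483, 44, 485)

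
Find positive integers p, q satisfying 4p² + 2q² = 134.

Try small values of p and check whether (134 - 4p²)/2 is a perfect square.
p = 3: 4·3² = 36, so 2q² = 134 - 36 = 98, giving q² = 49, q = 7.
Check: 4·3² + 2·7² = 36 + 98 = 134 ✓

p = 3, q = 7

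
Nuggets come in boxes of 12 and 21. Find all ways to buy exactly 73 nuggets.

We need non-negative integers (x, y) with 12x + 21y = 73.
For each x in 0..6, check if 73 - 12x is a non-negative multiple of 21.
No x yields an integer y ≥ 0.

No solution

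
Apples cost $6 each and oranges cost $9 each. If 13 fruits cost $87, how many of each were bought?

Let a = apples, o = oranges.
a + o = 13
6a + 9o = 87
Substitute o = 13 - a:
6a + 9(13 - a) = 87
(6 - 9)a = 87 - 117
-3a = -30
a = 10, o = 13 - 10 = 3

Apples: 10, Oranges: 3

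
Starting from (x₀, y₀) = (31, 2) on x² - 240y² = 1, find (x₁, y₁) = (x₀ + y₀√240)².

Solutions to x² - Dy² = 1 are generated by powers of (x₀ + y₀√D).
The next solution satisfies x₁ + y₁√240 = (x₀ + y₀√240)², giving:
x₁ = x₀² + 240y₀² = 31² + 240·2² = 961 + 960 = 1921
y₁ = 2x₀y₀ = 2·31·2 = 124

Verify: 1921² - 240·124² = 3690241 - 3690240 = 1 ✓

x = 1921, y = 124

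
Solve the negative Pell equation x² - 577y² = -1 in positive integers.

We need x² = 577y² - 1. Try successive y:
y = 1: x² = 577·1² - 1 = 576 = 24² ✓
Check: 24² - 577·1² = 576 - 577 = -1 ✓

x = 24, y = 1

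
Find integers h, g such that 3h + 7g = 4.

Step 1: Check solvability.
gcd(3, 7) = 1
Since 1 divides 4, solutions exist.

Step 2: Apply extended Euclidean algorithm to find gcd.
We find integers such that 3*x0 + 7*y0 = 1

Step 3: Scale the particular solution.
Multiply by 4/1 = 4:
h = -8, g = 4

Step 4: Verify.
3*(-8) + 7*(4) = 4 = 4 ✓

h = -8, g = 4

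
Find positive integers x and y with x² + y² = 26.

We need to find integers x, y > 0 such that x² + y² = 26.
Trying x = 1: y² = 26 - 1² = 26 - 1 = 25
y = 5
Check: 1² + 5² = 1 + 25 = 26 ✓

26 = 1² + 5²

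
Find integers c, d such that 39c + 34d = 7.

Step 1: Check solvability.
gcd(39, 34) = 1
Since 1 divides 7, solutions exist.

Step 2: Apply extended Euclidean algorithm to find gcd.
We find integers such that 39*x0 + 34*y0 = 1

Step 3: Scale the particular solution.
Multiply by 7/1 = 7:
c = 49, d = -56

Step 4: Verify.
39*(49) + 34*(-56) = 7 = 7 ✓

c = 49, d = -56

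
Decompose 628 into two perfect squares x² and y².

We need to find integers x, y > 0 such that x² + y² = 628.
Trying x = 12: y² = 628 - 12² = 628 - 144 = 484
y = 22
Check: 12² + 22² = 144 + 484 = 628 ✓

628 = 12² + 22²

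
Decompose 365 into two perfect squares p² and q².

We need to find integers p, q > 0 such that p² + q² = 365.
Trying p = 2: q² = 365 - 2² = 365 - 4 = 361
q = 19
Check: 2² + 19² = 4 + 361 = 365 ✓

365 = 2² + 19²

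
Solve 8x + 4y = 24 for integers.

Step 1: Check solvability.
gcd(8, 4) = 4
Since 4 divides 24, solutions exist.

Step 2: Apply extended Euclidean algorithm to find gcd.
We find integers such that 8*x0 + 4*y0 = 4

Step 3: Scale the particular solution.
Multiply by 24/4 = 6:
x = 0, y = 6

Step 4: Verify.
8*(0) + 4*(6) = 24 = 24 ✓

x = 0, y = 6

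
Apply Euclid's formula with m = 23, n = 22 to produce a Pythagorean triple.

a = m² - n² = 23² - 22² = 529 - 484 = 45
b = 2mn = 2·23·22 = 1012
c = m² + n² = 529 + 484 = 1013
Verify: 45² + 1012² = 2025 + 1024144 = 1026169 = 1013² ✓

(45, 1012, 1013)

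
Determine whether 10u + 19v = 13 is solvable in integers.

Step 1: Compute gcd(10, 19).
gcd(10, 19) = 1

Step 2: Check divisibility.
Does 1 divide 13? 13 = 1 x 13, so yes.

By the theorem on linear Diophantine equations, 10u + 19v = 13 has integer solutions if and only if gcd(10, 19) divides 13. Since 1 | 13, solutions exist.

Yes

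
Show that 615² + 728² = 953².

Compute a² + b² = 615² + 728² = 378225 + 529984 = 908209
Compute c² = 953² = 908209
Since 908209 = 908209, confirmed.

Yes, it is a Pythagorean triple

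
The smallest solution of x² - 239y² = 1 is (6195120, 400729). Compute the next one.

Solutions to x² - Dy² = 1 are generated by powers of (x₀ + y₀√D).
The next solution satisfies x₁ + y₁√239 = (x₀ + y₀√239)², giving:
x₁ = x₀² + 239y₀² = 6195120² + 239·400729² = 38379511814400 + 38379511814399 = 76759023628799
y₁ = 2x₀y₀ = 2·6195120·400729 = 4965128484960

Verify: 76759023628799² - 239·4965128484960² = 5891947708446523202142182401 - 5891947708446523202142182400 = 1 ✓

x = 76759023628799, y = 4965128484960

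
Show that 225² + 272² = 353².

Compute a² + b²:
225² + 272² = 50625 + 73984 = 124609
Compute c²:
353² = 124609
Since 124609 = 124609, it is a Pythagorean triple.

Yes, it is a Pythagorean triple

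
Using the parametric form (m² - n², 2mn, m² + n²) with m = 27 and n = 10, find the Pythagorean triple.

a = m² - n² = 729 - 100 = 629
b = 2mn = 2·27·10 = 540
c = m² + n² = 729 + 100 = 829
Verify: 629² + 540² = 395641 + 291600 = 687241 = 829² ✓

(629, 540, 829)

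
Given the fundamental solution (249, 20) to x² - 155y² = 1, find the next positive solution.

Solutions to x² - Dy² = 1 are generated by powers of (x₀ + y₀√D).
The next solution satisfies x₁ + y₁√155 = (x₀ + y₀√155)², giving:
x₁ = x₀² + 155y₀² = 249² + 155·20² = 62001 + 62000 = 124001
y₁ = 2x₀y₀ = 2·249·20 = 9960

Verify: 124001² - 155·9960² = 15376248001 - 15376248000 = 1 ✓

x = 124001, y = 9960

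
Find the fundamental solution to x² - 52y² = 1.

We seek the smallest positive integers (x, y) with x² - 52y² = 1, i.e., x² = 52y² + 1.
Try successive y values:
y = 1: x² = 52·1² + 1 = 53, not a perfect square
y = 2: x² = 52·2² + 1 = 209, not a perfect square
y = 3: x² = 52·3² + 1 = 469, not a perfect square
... continuing the search (or via continued fractions) ...
y = 90: x² = 52·90² + 1 = 421201, x = 649 ✓

Verify: 649² - 52·90² = 421201 - 421200 = 1 ✓

x = 649, y = 90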